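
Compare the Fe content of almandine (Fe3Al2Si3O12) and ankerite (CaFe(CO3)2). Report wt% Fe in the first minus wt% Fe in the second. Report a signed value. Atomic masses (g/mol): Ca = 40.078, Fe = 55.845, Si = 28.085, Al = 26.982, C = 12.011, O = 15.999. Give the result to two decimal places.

7.80 percentage points

First mineral: 167.535 g Fe in 497.742 g formula = 33.66 wt% Fe.
Second mineral: 55.845 g Fe in 215.939 g formula = 25.86 wt% Fe.
33.66% − 25.86% gives a difference of 7.80 percentage points.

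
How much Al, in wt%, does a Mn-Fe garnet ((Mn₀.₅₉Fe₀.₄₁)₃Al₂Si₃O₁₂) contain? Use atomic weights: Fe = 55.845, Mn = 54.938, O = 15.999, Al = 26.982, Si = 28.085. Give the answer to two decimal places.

Formula mass = 1.77·54.938 + 1.23·55.845 + 2·26.982 + 3·28.085 + 12·15.999 = 496.137 g/mol, of which 53.964 g is Al.
So Al makes up 53.964/496.137 = 0.1088 of the mass, i.e. 10.88%.

10.88 wt%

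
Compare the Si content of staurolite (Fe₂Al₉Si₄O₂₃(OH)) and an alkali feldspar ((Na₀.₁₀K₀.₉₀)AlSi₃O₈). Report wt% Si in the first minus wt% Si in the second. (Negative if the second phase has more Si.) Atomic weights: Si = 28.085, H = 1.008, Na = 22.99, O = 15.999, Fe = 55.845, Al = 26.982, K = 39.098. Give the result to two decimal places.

M(Fe₂Al₉Si₄O₂₃(OH)) = 851.852 g/mol, so wt% Si = 112.340/851.852 × 100 = 13.19%.
M((Na₀.₁₀K₀.₉₀)AlSi₃O₈) = 276.716 g/mol, so wt% Si = 84.255/276.716 × 100 = 30.45%.
13.19 − 30.45 = -17.26 pp.

-17.26 percentage points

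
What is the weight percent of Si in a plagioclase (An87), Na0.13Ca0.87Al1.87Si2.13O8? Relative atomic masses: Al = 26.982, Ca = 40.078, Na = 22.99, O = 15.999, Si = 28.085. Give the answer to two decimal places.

21.66 wt%

Molar mass of Na0.13Ca0.87Al1.87Si2.13O8: 0.13*22.99 + 0.87*40.078 + 1.87*26.982 + 2.13*28.085 + 8*15.999 = 276.126 g/mol.
Mass of Si per formula unit: 2.13 × 28.085 = 59.821 g.
Weight fraction Si = 59.821 / 276.126 = 0.2166.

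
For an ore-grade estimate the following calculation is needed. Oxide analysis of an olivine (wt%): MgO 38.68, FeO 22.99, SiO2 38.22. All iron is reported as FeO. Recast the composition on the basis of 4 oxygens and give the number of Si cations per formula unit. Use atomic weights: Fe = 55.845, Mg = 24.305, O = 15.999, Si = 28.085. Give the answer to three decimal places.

0.997 Si apfu

38.68 wt% MgO ÷ 40.304 g/mol = 0.95971 mol, giving 0.95971 Mg and 0.95971 O.
22.99 wt% FeO ÷ 71.844 g/mol = 0.32000 mol, giving 0.32000 Fe and 0.32000 O.
38.22 wt% SiO2 ÷ 60.083 g/mol = 0.63612 mol, giving 0.63612 Si and 1.27224 O.
Oxygen sums to 2.55195; scaling by 4/2.55195 = 1.56743 puts the formula on 4 O.
Si: 0.63612 × 1.56743 = 0.997 atoms per formula unit.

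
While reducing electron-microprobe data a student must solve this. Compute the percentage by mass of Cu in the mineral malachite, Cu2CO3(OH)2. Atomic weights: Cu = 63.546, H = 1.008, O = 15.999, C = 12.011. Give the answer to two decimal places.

M(Cu2CO3(OH)2) = 221.114 g/mol.
Cu contributes 2 × 63.546 = 127.092 g per mole.
127.092/221.114 = 0.5748 → 57.48%.

57.48 wt%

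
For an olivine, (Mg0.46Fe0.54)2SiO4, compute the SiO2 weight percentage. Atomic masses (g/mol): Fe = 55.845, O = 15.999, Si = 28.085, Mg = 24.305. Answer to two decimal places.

34.38 wt%

M((Mg0.46Fe0.54)2SiO4) = 174.754 g/mol; M(SiO2) = 60.083 g/mol.
Moles SiO2 per formula unit = 1 Si ÷ 1 = 1.0000.
SiO2 fraction = (1.0000 × 60.083) / 174.754 = 60.083/174.754 = 0.3438.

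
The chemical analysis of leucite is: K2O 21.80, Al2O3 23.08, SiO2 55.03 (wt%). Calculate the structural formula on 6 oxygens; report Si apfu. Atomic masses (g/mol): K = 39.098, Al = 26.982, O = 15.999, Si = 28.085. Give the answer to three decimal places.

K2O (M=94.195): mol = 0.23143; K = 0.46286, O = 0.23143.
Al2O3 (M=101.961): mol = 0.22636; Al = 0.45272, O = 0.67908.
SiO2 (M=60.083): mol = 0.91590; Si = 0.91590, O = 1.83180.
ΣO = 2.74231; factor = 6/ΣO = 2.18794.
Si apfu = 0.91590 × 2.18794 = 2.004.

2.004 Si apfu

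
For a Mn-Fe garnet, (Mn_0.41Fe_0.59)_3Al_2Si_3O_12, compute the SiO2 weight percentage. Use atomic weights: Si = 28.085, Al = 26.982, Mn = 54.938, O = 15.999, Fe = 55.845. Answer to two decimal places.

M((Mn_0.41Fe_0.59)_3Al_2Si_3O_12) = 496.626 g/mol; M(SiO2) = 60.083 g/mol.
Moles SiO2 per formula unit = 3 Si ÷ 1 = 3.0000.
SiO2 fraction = (3.0000 × 60.083) / 496.626 = 180.249/496.626 = 0.3629.

36.29 wt%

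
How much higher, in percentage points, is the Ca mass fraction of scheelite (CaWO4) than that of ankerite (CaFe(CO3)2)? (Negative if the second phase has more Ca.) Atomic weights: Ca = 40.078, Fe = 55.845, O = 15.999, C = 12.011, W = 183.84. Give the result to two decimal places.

M(CaWO4) = 287.914 g/mol, so wt% Ca = 40.078/287.914 × 100 = 13.92%.
M(CaFe(CO3)2) = 215.939 g/mol, so wt% Ca = 40.078/215.939 × 100 = 18.56%.
13.92 − 18.56 = -4.64 pp.

-4.64 percentage points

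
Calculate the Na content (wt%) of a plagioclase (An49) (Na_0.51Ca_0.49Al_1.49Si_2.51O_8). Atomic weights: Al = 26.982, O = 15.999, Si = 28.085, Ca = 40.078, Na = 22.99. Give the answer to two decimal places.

M(Na_0.51Ca_0.49Al_1.49Si_2.51O_8) = 270.052 g/mol.
Na contributes 0.51 × 22.99 = 11.725 g per mole.
11.725/270.052 = 0.0434 → 4.34%.

4.34 wt%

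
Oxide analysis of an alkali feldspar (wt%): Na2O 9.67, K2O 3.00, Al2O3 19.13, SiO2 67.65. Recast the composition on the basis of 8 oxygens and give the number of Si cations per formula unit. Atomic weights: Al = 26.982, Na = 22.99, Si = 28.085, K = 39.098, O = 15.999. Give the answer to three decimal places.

Na2O (M=61.979): mol = 0.15602; Na = 0.31204, O = 0.15602.
K2O (M=94.195): mol = 0.03185; K = 0.06370, O = 0.03185.
Al2O3 (M=101.961): mol = 0.18762; Al = 0.37524, O = 0.56286.
SiO2 (M=60.083): mol = 1.12594; Si = 1.12594, O = 2.25188.
ΣO = 3.00261; factor = 8/ΣO = 2.66435.
Si apfu = 1.12594 × 2.66435 = 3.000.

3.000 Si apfu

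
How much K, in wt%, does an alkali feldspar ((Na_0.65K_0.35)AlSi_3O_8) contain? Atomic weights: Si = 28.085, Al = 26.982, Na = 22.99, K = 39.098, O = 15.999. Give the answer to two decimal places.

5.11 wt%

M((Na_0.65K_0.35)AlSi_3O_8) = 267.857 g/mol.
K contributes 0.35 × 39.098 = 13.684 g per mole.
13.684/267.857 = 0.0511 → 5.11%.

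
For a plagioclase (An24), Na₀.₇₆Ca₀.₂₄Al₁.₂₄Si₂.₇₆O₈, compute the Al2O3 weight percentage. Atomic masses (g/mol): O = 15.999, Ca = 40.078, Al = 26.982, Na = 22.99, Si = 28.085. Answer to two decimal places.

23.76 wt%

M(Na₀.₇₆Ca₀.₂₄Al₁.₂₄Si₂.₇₆O₈) = 266.055 g/mol; M(Al2O3) = 101.961 g/mol.
Moles Al2O3 per formula unit = 1.24 Al ÷ 2 = 0.6200.
Al2O3 fraction = (0.6200 × 101.961) / 266.055 = 63.216/266.055 = 0.2376.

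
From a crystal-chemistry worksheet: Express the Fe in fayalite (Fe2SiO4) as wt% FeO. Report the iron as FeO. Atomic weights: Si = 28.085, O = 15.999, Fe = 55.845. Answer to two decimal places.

70.51 wt%

Formula mass = 203.771 g/mol.
2 Fe → 2.0000 mol FeO per formula unit; M(FeO) = 71.844, so FeO mass = 143.688 g.
143.688/203.771 × 100 = 70.51 wt%.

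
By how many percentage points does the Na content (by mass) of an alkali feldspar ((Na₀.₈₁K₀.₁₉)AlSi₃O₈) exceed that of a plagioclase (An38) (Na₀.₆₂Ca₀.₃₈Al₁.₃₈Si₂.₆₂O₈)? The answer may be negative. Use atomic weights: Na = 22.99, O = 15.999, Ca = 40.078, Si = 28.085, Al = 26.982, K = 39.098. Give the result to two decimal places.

1.71 percentage points

Na in (Na₀.₈₁K₀.₁₉)AlSi₃O₈: molar mass 265.280 g/mol; 0.81×22.99 = 18.622 g → 7.02 wt%.
Na in Na₀.₆₂Ca₀.₃₈Al₁.₃₈Si₂.₆₂O₈: molar mass 268.293 g/mol; 0.62×22.99 = 14.254 g → 5.31 wt%.
Difference = 7.02 − 5.31 = 1.71 percentage points.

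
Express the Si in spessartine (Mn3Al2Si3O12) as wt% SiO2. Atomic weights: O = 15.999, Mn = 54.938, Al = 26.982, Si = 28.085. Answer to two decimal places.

Formula mass = 495.021 g/mol.
3 Si → 3.0000 mol SiO2 per formula unit; M(SiO2) = 60.083, so SiO2 mass = 180.249 g.
180.249/495.021 × 100 = 36.41 wt%.

36.41 wt%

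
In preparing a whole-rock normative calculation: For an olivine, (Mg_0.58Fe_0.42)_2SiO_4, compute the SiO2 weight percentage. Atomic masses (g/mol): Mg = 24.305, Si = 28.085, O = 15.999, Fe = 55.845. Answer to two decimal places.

Molar mass of (Mg_0.58Fe_0.42)_2SiO_4 = 1.16×24.305 + 0.84×55.845 + 1×28.085 + 4×15.999 = 167.185 g/mol.
Each formula unit contains 1 Si, equivalent to 1/1 = 1.0000 mol SiO2.
M(SiO2) = 1×28.085 + 2×15.999 = 60.083 g/mol.
Mass of SiO2 per formula unit = 1.0000 × 60.083 = 60.083 g.
SiO2 wt% = 60.083 / 167.185 × 100 = 35.94%.

35.94 wt%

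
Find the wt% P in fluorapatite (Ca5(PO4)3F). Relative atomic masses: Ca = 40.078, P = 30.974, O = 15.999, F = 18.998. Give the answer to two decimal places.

Molar mass of Ca5(PO4)3F: 5×40.078 + 3×30.974 + 12×15.999 + 1×18.998 = 504.298 g/mol.
Mass of P per formula unit: 3 × 30.974 = 92.922 g.
Weight fraction P = 92.922 / 504.298 = 0.1843.

18.43 wt%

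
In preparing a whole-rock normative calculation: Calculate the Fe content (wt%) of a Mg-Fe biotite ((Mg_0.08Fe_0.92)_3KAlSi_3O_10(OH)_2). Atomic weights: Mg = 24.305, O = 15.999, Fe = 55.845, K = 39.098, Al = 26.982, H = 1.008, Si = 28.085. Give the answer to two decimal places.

30.56 wt%

M((Mg_0.08Fe_0.92)_3KAlSi_3O_10(OH)_2) = 504.304 g/mol.
Fe contributes 2.76 × 55.845 = 154.132 g per mole.
154.132/504.304 = 0.3056 → 30.56%.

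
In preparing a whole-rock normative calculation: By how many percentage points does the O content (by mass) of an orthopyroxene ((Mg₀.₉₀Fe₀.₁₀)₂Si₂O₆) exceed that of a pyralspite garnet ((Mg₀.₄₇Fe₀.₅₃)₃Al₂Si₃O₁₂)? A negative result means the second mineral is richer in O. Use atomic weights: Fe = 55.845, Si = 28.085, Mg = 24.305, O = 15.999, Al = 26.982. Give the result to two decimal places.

First mineral: 95.994 g O in 207.082 g formula = 46.36 wt% O.
Second mineral: 191.988 g O in 453.271 g formula = 42.36 wt% O.
46.36% − 42.36% gives a difference of 4.00 percentage points.

4.00 percentage points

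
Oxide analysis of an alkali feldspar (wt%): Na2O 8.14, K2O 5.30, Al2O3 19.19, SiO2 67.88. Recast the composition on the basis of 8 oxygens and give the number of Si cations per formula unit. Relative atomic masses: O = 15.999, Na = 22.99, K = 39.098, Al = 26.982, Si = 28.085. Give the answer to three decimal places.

3.001 Si apfu

8.14 wt% Na2O ÷ 61.979 g/mol = 0.13133 mol, giving 0.26266 Na and 0.13133 O.
5.30 wt% K2O ÷ 94.195 g/mol = 0.05627 mol, giving 0.11254 K and 0.05627 O.
19.19 wt% Al2O3 ÷ 101.961 g/mol = 0.18821 mol, giving 0.37642 Al and 0.56463 O.
67.88 wt% SiO2 ÷ 60.083 g/mol = 1.12977 mol, giving 1.12977 Si and 2.25954 O.
Oxygen sums to 3.01177; scaling by 8/3.01177 = 2.65625 puts the formula on 8 O.
Si: 1.12977 × 2.65625 = 3.001 atoms per formula unit.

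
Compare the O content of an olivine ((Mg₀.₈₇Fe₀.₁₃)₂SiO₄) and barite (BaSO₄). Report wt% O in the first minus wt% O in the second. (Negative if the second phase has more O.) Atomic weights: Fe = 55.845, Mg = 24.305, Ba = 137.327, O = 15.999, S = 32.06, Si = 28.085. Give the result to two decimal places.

M((Mg₀.₈₇Fe₀.₁₃)₂SiO₄) = 148.891 g/mol, so wt% O = 63.996/148.891 × 100 = 42.98%.
M(BaSO₄) = 233.383 g/mol, so wt% O = 63.996/233.383 × 100 = 27.42%.
42.98 − 27.42 = 15.56 pp.

15.56 percentage points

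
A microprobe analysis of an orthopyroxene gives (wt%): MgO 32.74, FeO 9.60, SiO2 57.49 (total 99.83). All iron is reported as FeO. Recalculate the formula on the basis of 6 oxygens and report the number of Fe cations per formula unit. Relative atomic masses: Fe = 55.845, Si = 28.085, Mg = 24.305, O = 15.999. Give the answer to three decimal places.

MgO (M=40.304): mol = 0.81233; Mg = 0.81233, O = 0.81233.
FeO (M=71.844): mol = 0.13362; Fe = 0.13362, O = 0.13362.
SiO2 (M=60.083): mol = 0.95684; Si = 0.95684, O = 1.91368.
ΣO = 2.85963; factor = 6/ΣO = 2.09817.
Fe apfu = 0.13362 × 2.09817 = 0.280.

0.280 Fe apfu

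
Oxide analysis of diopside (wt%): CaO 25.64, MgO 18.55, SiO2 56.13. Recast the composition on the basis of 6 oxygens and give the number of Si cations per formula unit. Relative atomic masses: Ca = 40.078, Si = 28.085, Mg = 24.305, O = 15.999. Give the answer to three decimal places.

2.012 Si apfu

CaO: 25.64/56.077 = 0.45723 mol → 0.45723 mol Ca, 0.45723 mol O.
MgO: 18.55/40.304 = 0.46025 mol → 0.46025 mol Mg, 0.46025 mol O.
SiO2: 56.13/60.083 = 0.93421 mol → 0.93421 mol Si, 1.86842 mol O.
Total oxygen = 2.78590 mol. Normalization factor = 6/2.78590 = 2.15370.
Si per 6 O = 0.93421 × 2.15370 = 2.012.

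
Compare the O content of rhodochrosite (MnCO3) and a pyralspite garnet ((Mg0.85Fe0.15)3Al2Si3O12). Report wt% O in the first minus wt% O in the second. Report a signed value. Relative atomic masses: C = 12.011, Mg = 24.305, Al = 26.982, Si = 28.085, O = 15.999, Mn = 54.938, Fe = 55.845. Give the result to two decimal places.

O in MnCO3: molar mass 114.946 g/mol; 3×15.999 = 47.997 g → 41.76 wt%.
O in (Mg0.85Fe0.15)3Al2Si3O12: molar mass 417.315 g/mol; 12×15.999 = 191.988 g → 46.01 wt%.
Difference = 41.76 − 46.01 = -4.25 percentage points.

-4.25 percentage points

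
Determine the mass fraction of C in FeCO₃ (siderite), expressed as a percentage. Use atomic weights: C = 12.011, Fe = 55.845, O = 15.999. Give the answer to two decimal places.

M(FeCO₃) = 115.853 g/mol.
C contributes 1 × 12.011 = 12.011 g per mole.
12.011/115.853 = 0.1037 → 10.37%.

10.37 mass %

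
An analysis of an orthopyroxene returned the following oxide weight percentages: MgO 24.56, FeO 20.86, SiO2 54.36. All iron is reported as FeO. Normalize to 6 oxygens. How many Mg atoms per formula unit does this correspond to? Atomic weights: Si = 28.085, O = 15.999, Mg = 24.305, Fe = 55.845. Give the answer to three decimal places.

1.350 Mg apfu

MgO (M=40.304): mol = 0.60937; Mg = 0.60937, O = 0.60937.
FeO (M=71.844): mol = 0.29035; Fe = 0.29035, O = 0.29035.
SiO2 (M=60.083): mol = 0.90475; Si = 0.90475, O = 1.80950.
ΣO = 2.70922; factor = 6/ΣO = 2.21466.
Mg apfu = 0.60937 × 2.21466 = 1.350.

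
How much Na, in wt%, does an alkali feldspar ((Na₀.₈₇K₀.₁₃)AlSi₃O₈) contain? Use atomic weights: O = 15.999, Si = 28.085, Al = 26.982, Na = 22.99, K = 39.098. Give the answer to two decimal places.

7.57 wt%

M((Na₀.₈₇K₀.₁₃)AlSi₃O₈) = 264.313 g/mol.
Na contributes 0.87 × 22.99 = 20.001 g per mole.
20.001/264.313 = 0.0757 → 7.57%.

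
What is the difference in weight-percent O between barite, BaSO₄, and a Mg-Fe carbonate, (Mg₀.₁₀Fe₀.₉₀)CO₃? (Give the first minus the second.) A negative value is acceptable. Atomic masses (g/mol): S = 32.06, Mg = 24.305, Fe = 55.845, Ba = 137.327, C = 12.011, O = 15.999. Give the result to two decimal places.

-15.17 percentage points

O in BaSO₄: molar mass 233.383 g/mol; 4×15.999 = 63.996 g → 27.42 wt%.
O in (Mg₀.₁₀Fe₀.₉₀)CO₃: molar mass 112.699 g/mol; 3×15.999 = 47.997 g → 42.59 wt%.
Difference = 27.42 − 42.59 = -15.17 percentage points.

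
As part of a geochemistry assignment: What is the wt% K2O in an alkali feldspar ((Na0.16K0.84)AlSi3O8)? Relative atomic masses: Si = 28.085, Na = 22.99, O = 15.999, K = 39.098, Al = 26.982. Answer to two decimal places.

14.35 wt%

Molar mass of (Na0.16K0.84)AlSi3O8 = 0.16*22.99 + 0.84*39.098 + 1*26.982 + 3*28.085 + 8*15.999 = 275.750 g/mol.
Each formula unit contains 0.84 K, equivalent to 0.84/2 = 0.4200 mol K2O.
M(K2O) = 2×39.098 + 1×15.999 = 94.195 g/mol.
Mass of K2O per formula unit = 0.4200 × 94.195 = 39.562 g.
K2O wt% = 39.562 / 275.750 × 100 = 14.35%.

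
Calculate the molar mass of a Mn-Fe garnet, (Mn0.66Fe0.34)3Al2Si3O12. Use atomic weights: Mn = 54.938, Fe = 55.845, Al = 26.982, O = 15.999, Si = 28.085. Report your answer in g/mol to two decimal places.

The formula mass is the sum 1.98×54.938 + 1.02×55.845 + 2×26.982 + 3×28.085 + 12×15.999.

495.95 g/mol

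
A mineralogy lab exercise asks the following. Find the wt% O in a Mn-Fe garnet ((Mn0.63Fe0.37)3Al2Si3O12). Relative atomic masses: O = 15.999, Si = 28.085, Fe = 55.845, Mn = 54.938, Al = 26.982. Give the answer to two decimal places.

38.71 weight percent

M((Mn0.63Fe0.37)3Al2Si3O12) = 496.028 g/mol.
O contributes 12 × 15.999 = 191.988 g per mole.
191.988/496.028 = 0.3871 → 38.71%.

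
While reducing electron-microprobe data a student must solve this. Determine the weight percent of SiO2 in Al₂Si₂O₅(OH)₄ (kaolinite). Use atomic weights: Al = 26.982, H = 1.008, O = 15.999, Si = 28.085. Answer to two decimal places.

46.55 wt%

Molar mass of Al₂Si₂O₅(OH)₄ = 2×26.982 + 2×28.085 + 9×15.999 + 4×1.008 = 258.157 g/mol.
Each formula unit contains 2 Si, equivalent to 2/1 = 2.0000 mol SiO2.
M(SiO2) = 1×28.085 + 2×15.999 = 60.083 g/mol.
Mass of SiO2 per formula unit = 2.0000 × 60.083 = 120.166 g.
SiO2 wt% = 120.166 / 258.157 × 100 = 46.55%.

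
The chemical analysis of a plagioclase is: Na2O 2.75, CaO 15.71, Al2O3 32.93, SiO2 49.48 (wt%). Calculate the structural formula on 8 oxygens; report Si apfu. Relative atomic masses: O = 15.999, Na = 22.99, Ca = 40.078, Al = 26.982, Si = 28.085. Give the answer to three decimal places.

2.241 Si apfu

2.75 wt% Na2O ÷ 61.979 g/mol = 0.04437 mol, giving 0.08874 Na and 0.04437 O.
15.71 wt% CaO ÷ 56.077 g/mol = 0.28015 mol, giving 0.28015 Ca and 0.28015 O.
32.93 wt% Al2O3 ÷ 101.961 g/mol = 0.32297 mol, giving 0.64594 Al and 0.96891 O.
49.48 wt% SiO2 ÷ 60.083 g/mol = 0.82353 mol, giving 0.82353 Si and 1.64706 O.
Oxygen sums to 2.94049; scaling by 8/2.94049 = 2.72063 puts the formula on 8 O.
Si: 0.82353 × 2.72063 = 2.241 atoms per formula unit.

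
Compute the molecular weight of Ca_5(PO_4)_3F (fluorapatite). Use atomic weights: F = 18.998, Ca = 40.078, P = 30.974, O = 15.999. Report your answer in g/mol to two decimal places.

504.30 g/mol

The formula mass is the sum 5×40.078 + 3×30.974 + 12×15.999 + 1×18.998.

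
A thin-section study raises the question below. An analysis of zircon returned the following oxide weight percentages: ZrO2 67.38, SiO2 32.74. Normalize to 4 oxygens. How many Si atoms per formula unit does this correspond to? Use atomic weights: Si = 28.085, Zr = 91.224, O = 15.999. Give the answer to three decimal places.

67.38 wt% ZrO2 ÷ 123.222 g/mol = 0.54682 mol, giving 0.54682 Zr and 1.09364 O.
32.74 wt% SiO2 ÷ 60.083 g/mol = 0.54491 mol, giving 0.54491 Si and 1.08982 O.
Oxygen sums to 2.18346; scaling by 4/2.18346 = 1.83195 puts the formula on 4 O.
Si: 0.54491 × 1.83195 = 0.998 atoms per formula unit.

0.998 Si apfu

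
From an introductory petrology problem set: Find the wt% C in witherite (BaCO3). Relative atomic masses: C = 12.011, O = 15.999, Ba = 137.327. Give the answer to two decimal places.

Molar mass of BaCO3: 1·137.327 + 1·12.011 + 3·15.999 = 197.335 g/mol.
Mass of C per formula unit: 1 × 12.011 = 12.011 g.
Weight fraction C = 12.011 / 197.335 = 0.0609.

6.09 wt%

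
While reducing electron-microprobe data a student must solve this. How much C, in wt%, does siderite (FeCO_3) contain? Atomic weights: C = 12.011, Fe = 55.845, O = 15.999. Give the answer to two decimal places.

10.37 wt%

Formula mass = 1*55.845 + 1*12.011 + 3*15.999 = 115.853 g/mol, of which 12.011 g is C.
So C makes up 12.011/115.853 = 0.1037 of the mass, i.e. 10.37%.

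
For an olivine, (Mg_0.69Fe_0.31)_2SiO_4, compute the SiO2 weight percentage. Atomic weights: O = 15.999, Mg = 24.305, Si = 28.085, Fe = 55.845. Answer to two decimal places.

37.49 wt%

Formula mass = 160.246 g/mol.
1 Si → 1.0000 mol SiO2 per formula unit; M(SiO2) = 60.083, so SiO2 mass = 60.083 g.
60.083/160.246 × 100 = 37.49 wt%.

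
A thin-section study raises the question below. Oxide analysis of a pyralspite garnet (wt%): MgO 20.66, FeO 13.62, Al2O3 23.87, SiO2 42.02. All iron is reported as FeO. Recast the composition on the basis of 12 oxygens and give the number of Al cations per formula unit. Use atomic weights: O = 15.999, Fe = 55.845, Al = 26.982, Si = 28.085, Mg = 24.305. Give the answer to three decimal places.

2.004 Al apfu

MgO (M=40.304): mol = 0.51260; Mg = 0.51260, O = 0.51260.
FeO (M=71.844): mol = 0.18958; Fe = 0.18958, O = 0.18958.
Al2O3 (M=101.961): mol = 0.23411; Al = 0.46822, O = 0.70233.
SiO2 (M=60.083): mol = 0.69937; Si = 0.69937, O = 1.39874.
ΣO = 2.80325; factor = 12/ΣO = 4.28075.
Al apfu = 0.46822 × 4.28075 = 2.004.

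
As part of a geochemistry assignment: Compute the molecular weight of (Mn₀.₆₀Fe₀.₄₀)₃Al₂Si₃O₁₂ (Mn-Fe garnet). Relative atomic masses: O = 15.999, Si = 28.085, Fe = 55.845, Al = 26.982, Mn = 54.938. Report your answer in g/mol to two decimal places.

Mn: 1.80 × 54.938 = 98.8884
Fe: 1.20 × 55.845 = 67.0140
Al: 2 × 26.982 = 53.9640
Si: 3 × 28.085 = 84.2550
O: 12 × 15.999 = 191.9880
Summing the contributions gives the formula mass.

496.11 g/mol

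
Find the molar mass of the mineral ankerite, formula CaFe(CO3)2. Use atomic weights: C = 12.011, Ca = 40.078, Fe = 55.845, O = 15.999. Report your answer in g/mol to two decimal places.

M = 1(40.078) + 1(55.845) + 2(12.011) + 6(15.999)

215.94 g/mol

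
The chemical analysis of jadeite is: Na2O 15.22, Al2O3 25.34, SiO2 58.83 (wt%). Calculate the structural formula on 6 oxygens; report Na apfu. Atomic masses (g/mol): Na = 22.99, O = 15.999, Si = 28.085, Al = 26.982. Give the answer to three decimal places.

0.999 Na apfu

Na2O: 15.22/61.979 = 0.24557 mol → 0.49114 mol Na, 0.24557 mol O.
Al2O3: 25.34/101.961 = 0.24853 mol → 0.49706 mol Al, 0.74559 mol O.
SiO2: 58.83/60.083 = 0.97915 mol → 0.97915 mol Si, 1.95830 mol O.
Total oxygen = 2.94946 mol. Normalization factor = 6/2.94946 = 2.03427.
Na per 6 O = 0.49114 × 2.03427 = 0.999.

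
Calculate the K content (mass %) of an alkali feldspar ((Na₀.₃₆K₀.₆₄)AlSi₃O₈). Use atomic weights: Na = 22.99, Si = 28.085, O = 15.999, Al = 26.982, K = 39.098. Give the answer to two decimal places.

Formula mass = 0.36*22.99 + 0.64*39.098 + 1*26.982 + 3*28.085 + 8*15.999 = 272.528 g/mol, of which 25.023 g is K.
So K makes up 25.023/272.528 = 0.0918 of the mass, i.e. 9.18%.

9.18 mass %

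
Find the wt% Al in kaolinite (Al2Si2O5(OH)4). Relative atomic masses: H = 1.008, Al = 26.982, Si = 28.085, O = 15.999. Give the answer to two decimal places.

20.90 wt%

Formula mass = 2*26.982 + 2*28.085 + 9*15.999 + 4*1.008 = 258.157 g/mol, of which 53.964 g is Al.
So Al makes up 53.964/258.157 = 0.2090 of the mass, i.e. 20.90%.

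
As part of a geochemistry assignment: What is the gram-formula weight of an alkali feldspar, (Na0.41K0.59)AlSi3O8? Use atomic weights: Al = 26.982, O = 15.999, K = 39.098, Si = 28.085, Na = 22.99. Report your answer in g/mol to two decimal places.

The formula mass is the sum 0.41(22.99) + 0.59(39.098) + 1(26.982) + 3(28.085) + 8(15.999).

271.72 g/mol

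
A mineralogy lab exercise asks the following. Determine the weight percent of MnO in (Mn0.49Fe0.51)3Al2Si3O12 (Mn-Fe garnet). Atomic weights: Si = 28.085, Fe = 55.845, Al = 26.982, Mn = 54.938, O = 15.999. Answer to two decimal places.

21.01 wt%

M((Mn0.49Fe0.51)3Al2Si3O12) = 496.409 g/mol; M(MnO) = 70.937 g/mol.
Moles MnO per formula unit = 1.47 Mn ÷ 1 = 1.4700.
MnO fraction = (1.4700 × 70.937) / 496.409 = 104.277/496.409 = 0.2101.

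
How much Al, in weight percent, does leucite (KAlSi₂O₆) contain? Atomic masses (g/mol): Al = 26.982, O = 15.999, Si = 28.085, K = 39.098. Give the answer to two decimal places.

12.36 weight percent

M(KAlSi₂O₆) = 218.244 g/mol.
Al contributes 1 × 26.982 = 26.982 g per mole.
26.982/218.244 = 0.1236 → 12.36%.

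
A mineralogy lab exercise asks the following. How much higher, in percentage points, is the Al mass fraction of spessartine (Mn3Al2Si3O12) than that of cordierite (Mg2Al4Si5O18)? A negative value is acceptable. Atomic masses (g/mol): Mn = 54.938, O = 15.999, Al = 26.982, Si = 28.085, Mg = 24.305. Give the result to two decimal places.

-7.55 percentage points

M(Mn3Al2Si3O12) = 495.021 g/mol, so wt% Al = 53.964/495.021 × 100 = 10.90%.
M(Mg2Al4Si5O18) = 584.945 g/mol, so wt% Al = 107.928/584.945 × 100 = 18.45%.
10.90 − 18.45 = -7.55 pp.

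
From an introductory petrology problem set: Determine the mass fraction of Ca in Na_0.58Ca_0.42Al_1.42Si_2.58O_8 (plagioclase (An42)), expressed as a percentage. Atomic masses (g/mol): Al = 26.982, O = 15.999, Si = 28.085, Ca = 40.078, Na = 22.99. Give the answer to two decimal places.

M(Na_0.58Ca_0.42Al_1.42Si_2.58O_8) = 268.933 g/mol.
Ca contributes 0.42 × 40.078 = 16.833 g per mole.
16.833/268.933 = 0.0626 → 6.26%.

6.26 mass %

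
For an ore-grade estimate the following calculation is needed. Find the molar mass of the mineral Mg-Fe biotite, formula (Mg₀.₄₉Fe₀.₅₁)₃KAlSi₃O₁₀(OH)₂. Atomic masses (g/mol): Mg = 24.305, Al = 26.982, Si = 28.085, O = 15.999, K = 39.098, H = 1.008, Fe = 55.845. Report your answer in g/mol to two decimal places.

The formula mass is the sum 1.47*24.305 + 1.53*55.845 + 1*39.098 + 1*26.982 + 3*28.085 + 12*15.999 + 2*1.008.

465.51 g/mol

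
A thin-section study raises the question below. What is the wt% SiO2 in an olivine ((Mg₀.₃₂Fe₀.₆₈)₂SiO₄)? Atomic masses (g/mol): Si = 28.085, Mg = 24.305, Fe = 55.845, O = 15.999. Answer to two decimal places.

32.73 wt%

Formula mass = 183.585 g/mol.
1 Si → 1.0000 mol SiO2 per formula unit; M(SiO2) = 60.083, so SiO2 mass = 60.083 g.
60.083/183.585 × 100 = 32.73 wt%.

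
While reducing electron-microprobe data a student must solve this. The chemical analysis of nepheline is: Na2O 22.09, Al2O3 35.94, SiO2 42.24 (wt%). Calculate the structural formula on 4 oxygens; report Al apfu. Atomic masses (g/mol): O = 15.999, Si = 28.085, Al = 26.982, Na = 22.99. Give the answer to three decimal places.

Na2O (M=61.979): mol = 0.35641; Na = 0.71282, O = 0.35641.
Al2O3 (M=101.961): mol = 0.35249; Al = 0.70498, O = 1.05747.
SiO2 (M=60.083): mol = 0.70303; Si = 0.70303, O = 1.40606.
ΣO = 2.81994; factor = 4/ΣO = 1.41847.
Al apfu = 0.70498 × 1.41847 = 1.000.

1.000 Al apfu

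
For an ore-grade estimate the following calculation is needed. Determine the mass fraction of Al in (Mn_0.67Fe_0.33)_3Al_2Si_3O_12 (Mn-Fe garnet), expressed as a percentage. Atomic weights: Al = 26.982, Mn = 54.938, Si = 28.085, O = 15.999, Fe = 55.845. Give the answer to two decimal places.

Molar mass of (Mn_0.67Fe_0.33)_3Al_2Si_3O_12: 2.01×54.938 + 0.99×55.845 + 2×26.982 + 3×28.085 + 12×15.999 = 495.919 g/mol.
Mass of Al per formula unit: 2 × 26.982 = 53.964 g.
Weight fraction Al = 53.964 / 495.919 = 0.1088.

10.88 weight percent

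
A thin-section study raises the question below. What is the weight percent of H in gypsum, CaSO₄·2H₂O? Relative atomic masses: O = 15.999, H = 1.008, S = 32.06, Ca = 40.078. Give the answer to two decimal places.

2.34 weight percent

Formula mass = 1·40.078 + 1·32.06 + 6·15.999 + 4·1.008 = 172.164 g/mol, of which 4.032 g is H.
So H makes up 4.032/172.164 = 0.0234 of the mass, i.e. 2.34%.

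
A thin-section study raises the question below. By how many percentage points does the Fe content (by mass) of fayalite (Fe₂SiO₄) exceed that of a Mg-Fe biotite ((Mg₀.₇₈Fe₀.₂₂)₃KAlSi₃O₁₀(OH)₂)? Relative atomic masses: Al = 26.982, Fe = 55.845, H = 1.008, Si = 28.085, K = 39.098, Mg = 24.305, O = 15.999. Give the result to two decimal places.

Fe in Fe₂SiO₄: molar mass 203.771 g/mol; 2×55.845 = 111.690 g → 54.81 wt%.
Fe in (Mg₀.₇₈Fe₀.₂₂)₃KAlSi₃O₁₀(OH)₂: molar mass 438.070 g/mol; 0.66×55.845 = 36.858 g → 8.41 wt%.
Difference = 54.81 − 8.41 = 46.40 percentage points.

46.40 percentage points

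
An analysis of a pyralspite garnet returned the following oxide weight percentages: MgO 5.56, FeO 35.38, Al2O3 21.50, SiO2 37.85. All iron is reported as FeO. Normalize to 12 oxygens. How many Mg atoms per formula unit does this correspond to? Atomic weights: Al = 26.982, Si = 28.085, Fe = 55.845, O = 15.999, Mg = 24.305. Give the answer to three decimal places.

5.56 wt% MgO ÷ 40.304 g/mol = 0.13795 mol, giving 0.13795 Mg and 0.13795 O.
35.38 wt% FeO ÷ 71.844 g/mol = 0.49246 mol, giving 0.49246 Fe and 0.49246 O.
21.50 wt% Al2O3 ÷ 101.961 g/mol = 0.21086 mol, giving 0.42172 Al and 0.63258 O.
37.85 wt% SiO2 ÷ 60.083 g/mol = 0.62996 mol, giving 0.62996 Si and 1.25992 O.
Oxygen sums to 2.52291; scaling by 12/2.52291 = 4.75641 puts the formula on 12 O.
Mg: 0.13795 × 4.75641 = 0.656 atoms per formula unit.

0.656 Mg apfu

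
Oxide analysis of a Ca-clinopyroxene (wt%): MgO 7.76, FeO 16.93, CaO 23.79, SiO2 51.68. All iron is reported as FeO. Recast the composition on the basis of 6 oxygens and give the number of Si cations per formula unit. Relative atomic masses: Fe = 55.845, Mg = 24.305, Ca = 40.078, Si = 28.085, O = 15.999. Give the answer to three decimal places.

2.006 Si apfu

7.76 wt% MgO ÷ 40.304 g/mol = 0.19254 mol, giving 0.19254 Mg and 0.19254 O.
16.93 wt% FeO ÷ 71.844 g/mol = 0.23565 mol, giving 0.23565 Fe and 0.23565 O.
23.79 wt% CaO ÷ 56.077 g/mol = 0.42424 mol, giving 0.42424 Ca and 0.42424 O.
51.68 wt% SiO2 ÷ 60.083 g/mol = 0.86014 mol, giving 0.86014 Si and 1.72028 O.
Oxygen sums to 2.57271; scaling by 6/2.57271 = 2.33217 puts the formula on 6 O.
Si: 0.86014 × 2.33217 = 2.006 atoms per formula unit.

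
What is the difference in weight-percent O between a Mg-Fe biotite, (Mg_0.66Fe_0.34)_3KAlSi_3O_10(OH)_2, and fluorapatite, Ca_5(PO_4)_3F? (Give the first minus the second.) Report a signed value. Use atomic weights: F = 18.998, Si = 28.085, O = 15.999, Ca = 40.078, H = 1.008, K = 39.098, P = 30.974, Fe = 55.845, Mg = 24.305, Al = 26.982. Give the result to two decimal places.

4.65 percentage points

First mineral: 191.988 g O in 449.425 g formula = 42.72 wt% O.
Second mineral: 191.988 g O in 504.298 g formula = 38.07 wt% O.
42.72% − 38.07% gives a difference of 4.65 percentage points.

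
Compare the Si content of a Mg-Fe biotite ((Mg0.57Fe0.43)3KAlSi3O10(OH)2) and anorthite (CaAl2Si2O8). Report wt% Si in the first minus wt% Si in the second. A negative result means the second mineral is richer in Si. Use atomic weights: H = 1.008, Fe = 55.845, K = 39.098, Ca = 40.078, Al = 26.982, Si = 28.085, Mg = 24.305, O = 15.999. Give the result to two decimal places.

-1.79 percentage points

Si in (Mg0.57Fe0.43)3KAlSi3O10(OH)2: molar mass 457.941 g/mol; 3×28.085 = 84.255 g → 18.40 wt%.
Si in CaAl2Si2O8: molar mass 278.204 g/mol; 2×28.085 = 56.170 g → 20.19 wt%.
Difference = 18.40 − 20.19 = -1.79 percentage points.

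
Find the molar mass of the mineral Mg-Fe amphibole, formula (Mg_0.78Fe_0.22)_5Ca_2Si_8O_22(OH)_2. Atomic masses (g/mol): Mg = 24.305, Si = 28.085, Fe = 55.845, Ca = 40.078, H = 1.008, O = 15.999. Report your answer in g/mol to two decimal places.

The formula mass is the sum 3.90×24.305 + 1.10×55.845 + 2×40.078 + 8×28.085 + 24×15.999 + 2×1.008.

847.05 g/mol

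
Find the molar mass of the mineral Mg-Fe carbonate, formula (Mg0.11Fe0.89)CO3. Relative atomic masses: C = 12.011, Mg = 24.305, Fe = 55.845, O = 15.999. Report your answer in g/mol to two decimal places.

112.38 g/mol

M = 0.11(24.305) + 0.89(55.845) + 1(12.011) + 3(15.999)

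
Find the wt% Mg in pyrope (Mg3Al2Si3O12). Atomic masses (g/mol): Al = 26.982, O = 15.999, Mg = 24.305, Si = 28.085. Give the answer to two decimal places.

Molar mass of Mg3Al2Si3O12: 3×24.305 + 2×26.982 + 3×28.085 + 12×15.999 = 403.122 g/mol.
Mass of Mg per formula unit: 3 × 24.305 = 72.915 g.
Weight fraction Mg = 72.915 / 403.122 = 0.1809.

18.09 wt%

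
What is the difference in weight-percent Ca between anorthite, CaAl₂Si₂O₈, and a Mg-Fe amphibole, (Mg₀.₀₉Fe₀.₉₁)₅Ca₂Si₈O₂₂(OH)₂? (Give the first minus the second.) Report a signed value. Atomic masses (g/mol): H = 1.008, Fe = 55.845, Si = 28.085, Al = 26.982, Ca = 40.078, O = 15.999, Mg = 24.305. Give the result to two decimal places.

6.02 percentage points

First mineral: 40.078 g Ca in 278.204 g formula = 14.41 wt% Ca.
Second mineral: 80.156 g Ca in 955.860 g formula = 8.39 wt% Ca.
14.41% − 8.39% gives a difference of 6.02 percentage points.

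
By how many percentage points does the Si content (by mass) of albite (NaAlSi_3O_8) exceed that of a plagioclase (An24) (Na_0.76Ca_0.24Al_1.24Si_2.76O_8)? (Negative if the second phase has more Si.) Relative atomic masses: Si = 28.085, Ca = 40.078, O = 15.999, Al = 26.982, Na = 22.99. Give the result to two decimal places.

M(NaAlSi_3O_8) = 262.219 g/mol, so wt% Si = 84.255/262.219 × 100 = 32.13%.
M(Na_0.76Ca_0.24Al_1.24Si_2.76O_8) = 266.055 g/mol, so wt% Si = 77.515/266.055 × 100 = 29.13%.
32.13 − 29.13 = 3.00 pp.

3.00 percentage points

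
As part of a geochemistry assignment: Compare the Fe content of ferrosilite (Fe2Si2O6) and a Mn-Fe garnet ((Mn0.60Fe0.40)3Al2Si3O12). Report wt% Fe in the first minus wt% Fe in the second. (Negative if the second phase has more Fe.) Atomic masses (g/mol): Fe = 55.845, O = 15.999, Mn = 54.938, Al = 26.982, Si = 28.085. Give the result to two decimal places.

Fe in Fe2Si2O6: molar mass 263.854 g/mol; 2×55.845 = 111.690 g → 42.33 wt%.
Fe in (Mn0.60Fe0.40)3Al2Si3O12: molar mass 496.109 g/mol; 1.20×55.845 = 67.014 g → 13.51 wt%.
Difference = 42.33 − 13.51 = 28.82 percentage points.

28.82 percentage points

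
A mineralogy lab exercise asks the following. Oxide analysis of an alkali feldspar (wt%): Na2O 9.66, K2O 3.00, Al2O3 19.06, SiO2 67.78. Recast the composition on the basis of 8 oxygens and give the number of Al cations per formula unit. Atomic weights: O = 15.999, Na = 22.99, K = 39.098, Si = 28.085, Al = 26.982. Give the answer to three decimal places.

Na2O: 9.66/61.979 = 0.15586 mol → 0.31172 mol Na, 0.15586 mol O.
K2O: 3.00/94.195 = 0.03185 mol → 0.06370 mol K, 0.03185 mol O.
Al2O3: 19.06/101.961 = 0.18693 mol → 0.37386 mol Al, 0.56079 mol O.
SiO2: 67.78/60.083 = 1.12811 mol → 1.12811 mol Si, 2.25622 mol O.
Total oxygen = 3.00472 mol. Normalization factor = 8/3.00472 = 2.66248.
Al per 8 O = 0.37386 × 2.66248 = 0.995.

0.995 Al apfu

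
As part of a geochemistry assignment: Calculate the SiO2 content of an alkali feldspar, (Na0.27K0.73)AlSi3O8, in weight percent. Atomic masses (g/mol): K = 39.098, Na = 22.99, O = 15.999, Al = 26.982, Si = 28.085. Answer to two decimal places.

65.79 wt%

Formula mass = 273.978 g/mol.
3 Si → 3.0000 mol SiO2 per formula unit; M(SiO2) = 60.083, so SiO2 mass = 180.249 g.
180.249/273.978 × 100 = 65.79 wt%.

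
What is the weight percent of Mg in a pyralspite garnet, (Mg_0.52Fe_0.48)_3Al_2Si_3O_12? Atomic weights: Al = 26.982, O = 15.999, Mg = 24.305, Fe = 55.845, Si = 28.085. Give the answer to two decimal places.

M((Mg_0.52Fe_0.48)_3Al_2Si_3O_12) = 448.540 g/mol.
Mg contributes 1.56 × 24.305 = 37.916 g per mole.
37.916/448.540 = 0.0845 → 8.45%.

8.45 wt%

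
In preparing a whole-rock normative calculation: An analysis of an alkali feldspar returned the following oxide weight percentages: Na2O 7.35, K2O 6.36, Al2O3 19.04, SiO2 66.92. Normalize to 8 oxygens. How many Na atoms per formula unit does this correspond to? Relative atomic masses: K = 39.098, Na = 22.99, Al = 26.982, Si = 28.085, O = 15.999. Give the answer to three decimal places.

Na2O: 7.35/61.979 = 0.11859 mol → 0.23718 mol Na, 0.11859 mol O.
K2O: 6.36/94.195 = 0.06752 mol → 0.13504 mol K, 0.06752 mol O.
Al2O3: 19.04/101.961 = 0.18674 mol → 0.37348 mol Al, 0.56022 mol O.
SiO2: 66.92/60.083 = 1.11379 mol → 1.11379 mol Si, 2.22758 mol O.
Total oxygen = 2.97391 mol. Normalization factor = 8/2.97391 = 2.69006.
Na per 8 O = 0.23718 × 2.69006 = 0.638.

0.638 Na apfu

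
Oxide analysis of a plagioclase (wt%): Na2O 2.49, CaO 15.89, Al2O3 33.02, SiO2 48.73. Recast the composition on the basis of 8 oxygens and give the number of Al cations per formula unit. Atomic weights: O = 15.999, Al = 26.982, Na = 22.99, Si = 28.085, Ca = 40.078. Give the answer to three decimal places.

2.49 wt% Na2O ÷ 61.979 g/mol = 0.04017 mol, giving 0.08034 Na and 0.04017 O.
15.89 wt% CaO ÷ 56.077 g/mol = 0.28336 mol, giving 0.28336 Ca and 0.28336 O.
33.02 wt% Al2O3 ÷ 101.961 g/mol = 0.32385 mol, giving 0.64770 Al and 0.97155 O.
48.73 wt% SiO2 ÷ 60.083 g/mol = 0.81104 mol, giving 0.81104 Si and 1.62208 O.
Oxygen sums to 2.91716; scaling by 8/2.91716 = 2.74239 puts the formula on 8 O.
Al: 0.64770 × 2.74239 = 1.776 atoms per formula unit.

1.776 Al apfu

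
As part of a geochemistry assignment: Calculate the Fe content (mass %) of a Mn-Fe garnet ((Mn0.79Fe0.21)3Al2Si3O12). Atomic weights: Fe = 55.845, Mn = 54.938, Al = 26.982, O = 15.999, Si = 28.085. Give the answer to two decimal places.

7.10 mass %

Formula mass = 2.37·54.938 + 0.63·55.845 + 2·26.982 + 3·28.085 + 12·15.999 = 495.592 g/mol, of which 35.182 g is Fe.
So Fe makes up 35.182/495.592 = 0.0710 of the mass, i.e. 7.10%.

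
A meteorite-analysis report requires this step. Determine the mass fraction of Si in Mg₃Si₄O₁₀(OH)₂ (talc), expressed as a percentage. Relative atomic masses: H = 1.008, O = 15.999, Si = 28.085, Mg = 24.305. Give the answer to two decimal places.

29.62 weight percent

M(Mg₃Si₄O₁₀(OH)₂) = 379.259 g/mol.
Si contributes 4 × 28.085 = 112.340 g per mole.
112.340/379.259 = 0.2962 → 29.62%.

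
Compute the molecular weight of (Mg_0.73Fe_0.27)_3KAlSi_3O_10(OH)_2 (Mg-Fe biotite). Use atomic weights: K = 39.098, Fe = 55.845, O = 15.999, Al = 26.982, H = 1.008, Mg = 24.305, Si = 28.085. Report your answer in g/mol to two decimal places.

The formula mass is the sum 2.19(24.305) + 0.81(55.845) + 1(39.098) + 1(26.982) + 3(28.085) + 12(15.999) + 2(1.008).

442.80 g/mol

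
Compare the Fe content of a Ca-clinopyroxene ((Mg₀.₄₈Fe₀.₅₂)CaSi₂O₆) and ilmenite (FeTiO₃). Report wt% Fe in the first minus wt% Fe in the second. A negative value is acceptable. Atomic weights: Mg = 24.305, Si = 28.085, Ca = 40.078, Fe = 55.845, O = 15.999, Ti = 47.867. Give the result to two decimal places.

-24.34 percentage points

M((Mg₀.₄₈Fe₀.₅₂)CaSi₂O₆) = 232.948 g/mol, so wt% Fe = 29.039/232.948 × 100 = 12.47%.
M(FeTiO₃) = 151.709 g/mol, so wt% Fe = 55.845/151.709 × 100 = 36.81%.
12.47 − 36.81 = -24.34 pp.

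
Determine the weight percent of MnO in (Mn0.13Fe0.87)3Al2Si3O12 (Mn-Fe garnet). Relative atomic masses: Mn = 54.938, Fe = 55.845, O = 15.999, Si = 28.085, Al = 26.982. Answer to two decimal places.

Formula mass = 497.388 g/mol.
0.39 Mn → 0.3900 mol MnO per formula unit; M(MnO) = 70.937, so MnO mass = 27.665 g.
27.665/497.388 × 100 = 5.56 wt%.

5.56 wt%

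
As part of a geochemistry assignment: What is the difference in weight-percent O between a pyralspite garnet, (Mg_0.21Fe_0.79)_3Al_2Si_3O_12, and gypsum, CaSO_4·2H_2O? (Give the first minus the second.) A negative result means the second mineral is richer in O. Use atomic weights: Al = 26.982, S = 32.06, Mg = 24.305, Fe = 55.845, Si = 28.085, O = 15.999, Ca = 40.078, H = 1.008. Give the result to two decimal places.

O in (Mg_0.21Fe_0.79)_3Al_2Si_3O_12: molar mass 477.872 g/mol; 12×15.999 = 191.988 g → 40.18 wt%.
O in CaSO_4·2H_2O: molar mass 172.164 g/mol; 6×15.999 = 95.994 g → 55.76 wt%.
Difference = 40.18 − 55.76 = -15.58 percentage points.

-15.58 percentage points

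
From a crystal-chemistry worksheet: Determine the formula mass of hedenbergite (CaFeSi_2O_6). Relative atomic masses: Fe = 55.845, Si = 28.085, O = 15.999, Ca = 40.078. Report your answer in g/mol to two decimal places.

The formula mass is the sum 1×40.078 + 1×55.845 + 2×28.085 + 6×15.999.

248.09 g/mol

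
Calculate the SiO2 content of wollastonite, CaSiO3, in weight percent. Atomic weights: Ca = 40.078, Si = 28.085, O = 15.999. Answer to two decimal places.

51.72 wt%

Molar mass of CaSiO3 = 1×40.078 + 1×28.085 + 3×15.999 = 116.160 g/mol.
Each formula unit contains 1 Si, equivalent to 1/1 = 1.0000 mol SiO2.
M(SiO2) = 1×28.085 + 2×15.999 = 60.083 g/mol.
Mass of SiO2 per formula unit = 1.0000 × 60.083 = 60.083 g.
SiO2 wt% = 60.083 / 116.160 × 100 = 51.72%.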